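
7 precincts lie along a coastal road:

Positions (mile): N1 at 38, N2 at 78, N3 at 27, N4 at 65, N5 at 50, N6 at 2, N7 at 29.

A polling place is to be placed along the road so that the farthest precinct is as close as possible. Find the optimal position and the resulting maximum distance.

location 40, max distance 38

The 1-center on a line is the midpoint of the two extreme points: leftmost at 2, rightmost at 78.
Optimal location = (2 + 78)/2 = 40; maximum distance = (78 − 2)/2 = 38.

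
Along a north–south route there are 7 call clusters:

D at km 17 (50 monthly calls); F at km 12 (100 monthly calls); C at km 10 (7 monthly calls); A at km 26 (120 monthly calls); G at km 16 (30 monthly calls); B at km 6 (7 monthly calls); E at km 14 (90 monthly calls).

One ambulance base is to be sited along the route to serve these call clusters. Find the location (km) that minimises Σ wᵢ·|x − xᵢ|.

For a sum of weighted absolute distances on a line, the optimum is the weighted median (not the mean). Total weight W = 404; half-weight = 202.
Sort by position and accumulate weight:
  km 6 (B, w=7) → cum 7
  km 10 (C, w=7) → cum 14
  km 12 (F, w=100) → cum 114
  km 14 (E, w=90) → cum 204  ≥ 202 → median here
  km 16 (G, w=30) → cum 234
  km 17 (D, w=50) → cum 284
  km 26 (A, w=120) → cum 404
Optimal location: km 14.

x = 14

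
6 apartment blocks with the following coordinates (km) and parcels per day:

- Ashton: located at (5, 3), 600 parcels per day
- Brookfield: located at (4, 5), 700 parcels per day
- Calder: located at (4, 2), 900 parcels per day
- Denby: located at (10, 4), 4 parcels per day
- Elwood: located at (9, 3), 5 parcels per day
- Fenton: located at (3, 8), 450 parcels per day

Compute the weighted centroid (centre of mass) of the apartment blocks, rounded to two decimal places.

(4.07, 4.04)

The minimiser of Σwᵢ‖p−pᵢ‖² is the weighted centroid p* = (Σwᵢpᵢ)/(Σwᵢ).
Σwᵢ = 2659.
Σwᵢxᵢ = 600·5 + 700·4 + 900·4 + 4·10 + 5·9 + 450·3 = 10835.
Σwᵢyᵢ = 600·3 + 700·5 + 900·2 + 4·4 + 5·3 + 450·8 = 10731.
x* = 10835/2659 = 4.07, y* = 10731/2659 = 4.04.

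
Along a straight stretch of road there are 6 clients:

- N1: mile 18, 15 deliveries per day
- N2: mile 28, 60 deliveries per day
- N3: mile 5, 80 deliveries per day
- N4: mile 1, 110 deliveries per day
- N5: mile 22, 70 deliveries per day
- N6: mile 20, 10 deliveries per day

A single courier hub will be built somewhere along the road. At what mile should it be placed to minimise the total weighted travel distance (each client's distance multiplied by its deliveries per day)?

x = 5

For a sum of weighted absolute distances on a line, the optimum is the weighted median (not the mean). Total weight W = 345; half-weight = 172.5.
Sort by position and accumulate weight:
  mile 1 (N4, w=110) → cum 110
  mile 5 (N3, w=80) → cum 190  ≥ 172.5 → median here
  mile 18 (N1, w=15) → cum 205
  mile 20 (N6, w=10) → cum 215
  mile 22 (N5, w=70) → cum 285
  mile 28 (N2, w=60) → cum 345
Optimal location: mile 5.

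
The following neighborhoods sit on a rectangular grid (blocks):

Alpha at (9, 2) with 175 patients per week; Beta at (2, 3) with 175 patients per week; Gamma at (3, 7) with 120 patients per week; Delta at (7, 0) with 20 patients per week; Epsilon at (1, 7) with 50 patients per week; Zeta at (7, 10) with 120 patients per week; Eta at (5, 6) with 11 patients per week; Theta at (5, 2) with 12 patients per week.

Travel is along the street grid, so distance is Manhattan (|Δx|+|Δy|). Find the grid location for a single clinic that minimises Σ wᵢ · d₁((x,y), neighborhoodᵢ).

(3, 3)

Manhattan distance separates: Σwᵢ(|x−xᵢ|+|y−yᵢ|) = Σwᵢ|x−xᵢ| + Σwᵢ|y−yᵢ|, so x and y are optimised independently as 1-D weighted medians.
Total weight W = 683; half = 341.5.
x-coordinate, sorted with cumulative weight:
  x=1 (Epsilon, w=50) cum 50
  x=2 (Beta, w=175) cum 225
  x=3 (Gamma, w=120) cum 345  ← median
  x=5 (Eta, w=11) cum 356
  x=5 (Theta, w=12) cum 368
  x=7 (Delta, w=20) cum 388
  x=7 (Zeta, w=120) cum 508
  x=9 (Alpha, w=175) cum 683
⇒ x* = 3
y-coordinate, sorted with cumulative weight:
  y=0 (Delta, w=20) cum 20
  y=2 (Alpha, w=175) cum 195
  y=2 (Theta, w=12) cum 207
  y=3 (Beta, w=175) cum 382  ← median
  y=6 (Eta, w=11) cum 393
  y=7 (Gamma, w=120) cum 513
  y=7 (Epsilon, w=50) cum 563
  y=10 (Zeta, w=120) cum 683
⇒ y* = 3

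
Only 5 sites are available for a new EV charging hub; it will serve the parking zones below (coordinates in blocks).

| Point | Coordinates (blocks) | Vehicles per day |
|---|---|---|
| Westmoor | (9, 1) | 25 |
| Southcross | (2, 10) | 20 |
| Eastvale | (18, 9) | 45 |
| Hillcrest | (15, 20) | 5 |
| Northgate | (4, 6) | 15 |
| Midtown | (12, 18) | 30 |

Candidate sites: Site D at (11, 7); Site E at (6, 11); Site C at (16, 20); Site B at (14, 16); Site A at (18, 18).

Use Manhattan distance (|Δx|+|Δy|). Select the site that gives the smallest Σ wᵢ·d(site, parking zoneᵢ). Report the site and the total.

Total weighted distance at each candidate:
  Site D (11, 7): total = 1410
  Site E (6, 11): total = 1640
  Site C (16, 20): total = 2290
  Site B (14, 16): total = 1800
  Site A (18, 18): total = 2130
Minimum is at Site D with total 1410 blocks.

Site D, total 1410 blocks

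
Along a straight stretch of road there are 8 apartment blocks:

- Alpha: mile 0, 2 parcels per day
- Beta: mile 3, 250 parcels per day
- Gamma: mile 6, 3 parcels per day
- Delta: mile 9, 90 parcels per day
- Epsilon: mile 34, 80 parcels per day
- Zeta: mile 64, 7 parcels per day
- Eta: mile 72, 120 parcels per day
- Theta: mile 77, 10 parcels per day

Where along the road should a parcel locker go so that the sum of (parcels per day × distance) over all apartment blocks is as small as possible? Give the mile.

For a sum of weighted absolute distances on a line, the optimum is the weighted median (not the mean). Total weight W = 562; half-weight = 281.
Sort by position and accumulate weight:
  mile 0 (Alpha, w=2) → cum 2
  mile 3 (Beta, w=250) → cum 252
  mile 6 (Gamma, w=3) → cum 255
  mile 9 (Delta, w=90) → cum 345  ≥ 281 → median here
  mile 34 (Epsilon, w=80) → cum 425
  mile 64 (Zeta, w=7) → cum 432
  mile 72 (Eta, w=120) → cum 552
  mile 77 (Theta, w=10) → cum 562
Optimal location: mile 9.

x = 9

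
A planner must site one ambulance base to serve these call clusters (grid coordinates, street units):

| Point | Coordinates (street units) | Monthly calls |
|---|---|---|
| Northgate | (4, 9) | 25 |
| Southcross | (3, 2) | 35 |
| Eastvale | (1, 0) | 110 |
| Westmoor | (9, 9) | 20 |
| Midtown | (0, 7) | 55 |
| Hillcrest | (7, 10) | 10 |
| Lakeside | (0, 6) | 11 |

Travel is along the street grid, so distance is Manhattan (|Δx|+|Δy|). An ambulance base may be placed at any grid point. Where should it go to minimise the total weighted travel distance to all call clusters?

Manhattan distance separates: Σwᵢ(|x−xᵢ|+|y−yᵢ|) = Σwᵢ|x−xᵢ| + Σwᵢ|y−yᵢ|, so x and y are optimised independently as 1-D weighted medians.
Total weight W = 266; half = 133.
x-coordinate, sorted with cumulative weight:
  x=0 (Midtown, w=55) cum 55
  x=0 (Lakeside, w=11) cum 66
  x=1 (Eastvale, w=110) cum 176  ← median
  x=3 (Southcross, w=35) cum 211
  x=4 (Northgate, w=25) cum 236
  x=7 (Hillcrest, w=10) cum 246
  x=9 (Westmoor, w=20) cum 266
⇒ x* = 1
y-coordinate, sorted with cumulative weight:
  y=0 (Eastvale, w=110) cum 110
  y=2 (Southcross, w=35) cum 145  ← median
  y=6 (Lakeside, w=11) cum 156
  y=7 (Midtown, w=55) cum 211
  y=9 (Northgate, w=25) cum 236
  y=9 (Westmoor, w=20) cum 256
  y=10 (Hillcrest, w=10) cum 266
⇒ y* = 2

(1, 2)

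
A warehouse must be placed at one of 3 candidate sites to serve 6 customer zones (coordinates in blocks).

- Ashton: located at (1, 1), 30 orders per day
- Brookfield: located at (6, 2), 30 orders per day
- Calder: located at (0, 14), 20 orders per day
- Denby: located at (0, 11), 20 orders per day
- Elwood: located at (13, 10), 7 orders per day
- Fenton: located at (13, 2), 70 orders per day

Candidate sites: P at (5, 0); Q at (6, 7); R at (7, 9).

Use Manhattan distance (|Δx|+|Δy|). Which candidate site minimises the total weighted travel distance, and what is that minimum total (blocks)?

Total weighted distance at each candidate:
  P (5, 0): total = 1766
  Q (6, 7): total = 1850
  R (7, 9): total = 2039
Minimum is at P with total 1766 blocks.

P, total 1766 blocks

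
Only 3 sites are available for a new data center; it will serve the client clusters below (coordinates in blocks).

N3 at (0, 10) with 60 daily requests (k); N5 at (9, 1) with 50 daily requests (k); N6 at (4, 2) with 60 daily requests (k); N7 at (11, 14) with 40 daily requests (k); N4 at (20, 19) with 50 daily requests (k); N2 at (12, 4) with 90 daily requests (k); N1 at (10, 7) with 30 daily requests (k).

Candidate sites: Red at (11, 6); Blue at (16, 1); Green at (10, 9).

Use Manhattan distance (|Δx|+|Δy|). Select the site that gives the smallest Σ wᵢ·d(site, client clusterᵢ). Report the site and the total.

Total weighted distance at each candidate:
  Red (11, 6): total = 3660
  Blue (16, 1): total = 5440
  Green (10, 9): total = 3820
Minimum is at Red with total 3660 blocks.

Red, total 3660 blocks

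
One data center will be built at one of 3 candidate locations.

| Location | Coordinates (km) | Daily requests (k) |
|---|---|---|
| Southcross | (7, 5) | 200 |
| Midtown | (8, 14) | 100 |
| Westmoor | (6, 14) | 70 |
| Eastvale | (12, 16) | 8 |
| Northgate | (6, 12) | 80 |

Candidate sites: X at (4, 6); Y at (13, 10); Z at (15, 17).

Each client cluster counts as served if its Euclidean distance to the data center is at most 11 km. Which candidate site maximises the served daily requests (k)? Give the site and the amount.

Coverage radius r = 11 km; a point is covered iff (Δx)²+(Δy)² ≤ 11² = 121.
  X (4, 6): covers {Southcross, Midtown, Westmoor, Northgate} → 450
  Y (13, 10): covers {Southcross, Midtown, Westmoor, Eastvale, Northgate} → 458
  Z (15, 17): covers {Midtown, Westmoor, Eastvale, Northgate} → 258
Maximum coverage at Y: 458 daily requests (k).

Y, covering 458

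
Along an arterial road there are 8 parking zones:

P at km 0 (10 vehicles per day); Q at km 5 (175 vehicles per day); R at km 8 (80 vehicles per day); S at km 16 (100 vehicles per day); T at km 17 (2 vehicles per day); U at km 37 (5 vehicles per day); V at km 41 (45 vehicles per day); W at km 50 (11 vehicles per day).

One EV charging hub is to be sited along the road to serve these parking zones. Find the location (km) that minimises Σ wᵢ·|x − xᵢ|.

For a sum of weighted absolute distances on a line, the optimum is the weighted median (not the mean). Total weight W = 428; half-weight = 214.
Sort by position and accumulate weight:
  km 0 (P, w=10) → cum 10
  km 5 (Q, w=175) → cum 185
  km 8 (R, w=80) → cum 265  ≥ 214 → median here
  km 16 (S, w=100) → cum 365
  km 17 (T, w=2) → cum 367
  km 37 (U, w=5) → cum 372
  km 41 (V, w=45) → cum 417
  km 50 (W, w=11) → cum 428
Optimal location: km 8.

x = 8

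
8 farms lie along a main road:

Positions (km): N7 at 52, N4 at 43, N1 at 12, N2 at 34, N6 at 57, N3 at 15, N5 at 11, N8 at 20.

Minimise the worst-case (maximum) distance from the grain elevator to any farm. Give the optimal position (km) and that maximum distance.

location 34, max distance 23

The 1-center on a line is the midpoint of the two extreme points: leftmost at 11, rightmost at 57.
Optimal location = (11 + 57)/2 = 34; maximum distance = (57 − 11)/2 = 23.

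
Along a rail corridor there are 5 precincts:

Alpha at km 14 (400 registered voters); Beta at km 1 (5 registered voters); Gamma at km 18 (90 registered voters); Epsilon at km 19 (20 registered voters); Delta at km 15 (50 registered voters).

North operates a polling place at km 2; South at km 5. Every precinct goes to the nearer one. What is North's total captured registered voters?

The indifferent point is the midpoint (2+5)/2 = 3.5; precincts left of it (closer to North at 2) go to North, those right go to South.
  Beta at 1 (w=5) → North
  Alpha at 14 (w=400) → South
  Delta at 15 (w=50) → South
  Gamma at 18 (w=90) → South
  Epsilon at 19 (w=20) → South
North captures 5; South captures 560.

5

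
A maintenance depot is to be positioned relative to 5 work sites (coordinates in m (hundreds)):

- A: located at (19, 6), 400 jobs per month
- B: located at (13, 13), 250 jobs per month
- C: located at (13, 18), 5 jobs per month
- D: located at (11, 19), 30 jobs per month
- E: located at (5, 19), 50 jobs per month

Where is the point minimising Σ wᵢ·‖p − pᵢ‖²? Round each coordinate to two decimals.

(15.64, 9.88)

The minimiser of Σwᵢ‖p−pᵢ‖² is the weighted centroid p* = (Σwᵢpᵢ)/(Σwᵢ).
Σwᵢ = 735.
Σwᵢxᵢ = 400·19 + 250·13 + 5·13 + 30·11 + 50·5 = 11495.
Σwᵢyᵢ = 400·6 + 250·13 + 5·18 + 30·19 + 50·19 = 7260.
x* = 11495/735 = 15.64, y* = 7260/735 = 9.88.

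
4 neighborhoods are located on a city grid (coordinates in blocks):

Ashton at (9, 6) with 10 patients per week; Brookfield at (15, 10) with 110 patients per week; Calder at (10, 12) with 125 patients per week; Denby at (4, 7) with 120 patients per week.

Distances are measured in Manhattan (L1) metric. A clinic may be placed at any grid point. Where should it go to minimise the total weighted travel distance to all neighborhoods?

Manhattan distance separates: Σwᵢ(|x−xᵢ|+|y−yᵢ|) = Σwᵢ|x−xᵢ| + Σwᵢ|y−yᵢ|, so x and y are optimised independently as 1-D weighted medians.
Total weight W = 365; half = 182.5.
x-coordinate, sorted with cumulative weight:
  x=4 (Denby, w=120) cum 120
  x=9 (Ashton, w=10) cum 130
  x=10 (Calder, w=125) cum 255  ← median
  x=15 (Brookfield, w=110) cum 365
⇒ x* = 10
y-coordinate, sorted with cumulative weight:
  y=6 (Ashton, w=10) cum 10
  y=7 (Denby, w=120) cum 130
  y=10 (Brookfield, w=110) cum 240  ← median
  y=12 (Calder, w=125) cum 365
⇒ y* = 10

(10, 10)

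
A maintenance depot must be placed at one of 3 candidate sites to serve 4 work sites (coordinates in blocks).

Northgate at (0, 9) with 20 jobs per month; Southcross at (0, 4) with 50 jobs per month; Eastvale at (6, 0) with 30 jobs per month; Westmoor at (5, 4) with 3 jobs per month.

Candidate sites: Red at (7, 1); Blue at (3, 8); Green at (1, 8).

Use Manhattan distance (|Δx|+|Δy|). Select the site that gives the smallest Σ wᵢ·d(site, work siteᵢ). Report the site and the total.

Green, total 704 blocks

Total weighted distance at each candidate:
  Red (7, 1): total = 875
  Blue (3, 8): total = 778
  Green (1, 8): total = 704
Minimum is at Green with total 704 blocks.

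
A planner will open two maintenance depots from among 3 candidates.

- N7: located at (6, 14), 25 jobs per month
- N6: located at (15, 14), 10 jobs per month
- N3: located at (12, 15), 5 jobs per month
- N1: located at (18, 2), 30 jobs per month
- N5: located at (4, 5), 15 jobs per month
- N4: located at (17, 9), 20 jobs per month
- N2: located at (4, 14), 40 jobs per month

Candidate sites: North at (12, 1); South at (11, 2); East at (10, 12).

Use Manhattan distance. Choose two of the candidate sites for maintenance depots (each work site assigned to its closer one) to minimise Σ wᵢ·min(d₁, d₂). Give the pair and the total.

{South, East}, total 1125

Evaluate every pair (each demand assigned to the nearer of the two):
  {South, East}: total = 1125
  {North, East}: total = 1155
  {North, South}: total = 2035
Best pair: {South, East} with total 1125.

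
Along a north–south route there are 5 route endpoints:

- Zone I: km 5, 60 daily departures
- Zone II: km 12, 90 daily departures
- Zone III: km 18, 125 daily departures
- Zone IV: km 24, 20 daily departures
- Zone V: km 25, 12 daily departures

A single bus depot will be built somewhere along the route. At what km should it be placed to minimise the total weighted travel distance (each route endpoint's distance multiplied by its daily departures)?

For a sum of weighted absolute distances on a line, the optimum is the weighted median (not the mean). Total weight W = 307; half-weight = 153.5.
Sort by position and accumulate weight:
  km 5 (Zone I, w=60) → cum 60
  km 12 (Zone II, w=90) → cum 150
  km 18 (Zone III, w=125) → cum 275  ≥ 153.5 → median here
  km 24 (Zone IV, w=20) → cum 295
  km 25 (Zone V, w=12) → cum 307
Optimal location: km 18.

x = 18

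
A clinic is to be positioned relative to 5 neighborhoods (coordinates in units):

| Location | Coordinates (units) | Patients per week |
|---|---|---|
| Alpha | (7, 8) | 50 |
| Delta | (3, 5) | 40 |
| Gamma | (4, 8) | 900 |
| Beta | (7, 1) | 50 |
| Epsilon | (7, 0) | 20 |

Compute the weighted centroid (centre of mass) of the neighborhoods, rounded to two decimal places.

(4.30, 7.41)

The minimiser of Σwᵢ‖p−pᵢ‖² is the weighted centroid p* = (Σwᵢpᵢ)/(Σwᵢ).
Σwᵢ = 1060.
Σwᵢxᵢ = 50·7 + 40·3 + 900·4 + 50·7 + 20·7 = 4560.
Σwᵢyᵢ = 50·8 + 40·5 + 900·8 + 50·1 + 20·0 = 7850.
x* = 4560/1060 = 4.30, y* = 7850/1060 = 7.41.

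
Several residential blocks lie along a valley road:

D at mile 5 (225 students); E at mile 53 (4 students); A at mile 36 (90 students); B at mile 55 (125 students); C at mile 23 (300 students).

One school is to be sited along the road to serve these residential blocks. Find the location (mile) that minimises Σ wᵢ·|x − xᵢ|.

x = 23

For a sum of weighted absolute distances on a line, the optimum is the weighted median (not the mean). Total weight W = 744; half-weight = 372.
Sort by position and accumulate weight:
  mile 5 (D, w=225) → cum 225
  mile 23 (C, w=300) → cum 525  ≥ 372 → median here
  mile 36 (A, w=90) → cum 615
  mile 53 (E, w=4) → cum 619
  mile 55 (B, w=125) → cum 744
Optimal location: mile 23.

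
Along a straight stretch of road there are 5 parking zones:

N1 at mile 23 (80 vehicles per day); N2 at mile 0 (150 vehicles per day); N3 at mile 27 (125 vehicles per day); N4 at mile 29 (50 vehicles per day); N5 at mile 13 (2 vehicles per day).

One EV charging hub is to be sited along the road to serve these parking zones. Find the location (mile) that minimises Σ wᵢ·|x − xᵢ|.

x = 23

For a sum of weighted absolute distances on a line, the optimum is the weighted median (not the mean). Total weight W = 407; half-weight = 203.5.
Sort by position and accumulate weight:
  mile 0 (N2, w=150) → cum 150
  mile 13 (N5, w=2) → cum 152
  mile 23 (N1, w=80) → cum 232  ≥ 203.5 → median here
  mile 27 (N3, w=125) → cum 357
  mile 29 (N4, w=50) → cum 407
Optimal location: mile 23.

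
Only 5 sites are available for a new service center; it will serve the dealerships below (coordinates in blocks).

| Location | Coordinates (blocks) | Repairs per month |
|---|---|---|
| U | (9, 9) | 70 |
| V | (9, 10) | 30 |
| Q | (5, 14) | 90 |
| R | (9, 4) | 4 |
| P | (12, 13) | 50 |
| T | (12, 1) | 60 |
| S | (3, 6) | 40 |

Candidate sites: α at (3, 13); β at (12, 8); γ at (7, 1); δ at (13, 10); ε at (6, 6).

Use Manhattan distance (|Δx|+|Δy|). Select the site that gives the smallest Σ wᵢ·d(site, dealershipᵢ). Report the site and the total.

β, total 2738 blocks

Total weighted distance at each candidate:
  α (3, 13): total = 3290
  β (12, 8): total = 2738
  γ (7, 1): total = 3910
  δ (13, 10): total = 2950
  ε (6, 6): total = 2890
Minimum is at β with total 2738 blocks.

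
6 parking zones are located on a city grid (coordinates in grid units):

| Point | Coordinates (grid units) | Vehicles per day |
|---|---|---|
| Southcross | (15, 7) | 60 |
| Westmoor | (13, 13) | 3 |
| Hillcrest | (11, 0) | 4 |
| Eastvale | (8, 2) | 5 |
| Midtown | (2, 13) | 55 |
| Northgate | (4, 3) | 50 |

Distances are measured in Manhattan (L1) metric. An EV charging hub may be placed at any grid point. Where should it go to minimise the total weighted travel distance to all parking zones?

Manhattan distance separates: Σwᵢ(|x−xᵢ|+|y−yᵢ|) = Σwᵢ|x−xᵢ| + Σwᵢ|y−yᵢ|, so x and y are optimised independently as 1-D weighted medians.
Total weight W = 177; half = 88.5.
x-coordinate, sorted with cumulative weight:
  x=2 (Midtown, w=55) cum 55
  x=4 (Northgate, w=50) cum 105  ← median
  x=8 (Eastvale, w=5) cum 110
  x=11 (Hillcrest, w=4) cum 114
  x=13 (Westmoor, w=3) cum 117
  x=15 (Southcross, w=60) cum 177
⇒ x* = 4
y-coordinate, sorted with cumulative weight:
  y=0 (Hillcrest, w=4) cum 4
  y=2 (Eastvale, w=5) cum 9
  y=3 (Northgate, w=50) cum 59
  y=7 (Southcross, w=60) cum 119  ← median
  y=13 (Westmoor, w=3) cum 122
  y=13 (Midtown, w=55) cum 177
⇒ y* = 7

(4, 7)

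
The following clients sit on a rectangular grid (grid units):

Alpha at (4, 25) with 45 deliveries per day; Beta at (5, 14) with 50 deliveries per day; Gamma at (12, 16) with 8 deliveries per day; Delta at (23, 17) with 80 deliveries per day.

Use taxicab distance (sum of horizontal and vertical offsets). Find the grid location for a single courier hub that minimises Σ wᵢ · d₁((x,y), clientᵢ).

Manhattan distance separates: Σwᵢ(|x−xᵢ|+|y−yᵢ|) = Σwᵢ|x−xᵢ| + Σwᵢ|y−yᵢ|, so x and y are optimised independently as 1-D weighted medians.
Total weight W = 183; half = 91.5.
x-coordinate, sorted with cumulative weight:
  x=4 (Alpha, w=45) cum 45
  x=5 (Beta, w=50) cum 95  ← median
  x=12 (Gamma, w=8) cum 103
  x=23 (Delta, w=80) cum 183
⇒ x* = 5
y-coordinate, sorted with cumulative weight:
  y=14 (Beta, w=50) cum 50
  y=16 (Gamma, w=8) cum 58
  y=17 (Delta, w=80) cum 138  ← median
  y=25 (Alpha, w=45) cum 183
⇒ y* = 17

(5, 17)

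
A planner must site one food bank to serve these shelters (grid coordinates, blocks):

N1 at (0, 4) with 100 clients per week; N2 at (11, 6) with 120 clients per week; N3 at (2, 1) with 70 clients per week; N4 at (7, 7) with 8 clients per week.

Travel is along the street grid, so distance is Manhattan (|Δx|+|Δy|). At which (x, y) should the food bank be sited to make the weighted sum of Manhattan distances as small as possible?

Manhattan distance separates: Σwᵢ(|x−xᵢ|+|y−yᵢ|) = Σwᵢ|x−xᵢ| + Σwᵢ|y−yᵢ|, so x and y are optimised independently as 1-D weighted medians.
Total weight W = 298; half = 149.
x-coordinate, sorted with cumulative weight:
  x=0 (N1, w=100) cum 100
  x=2 (N3, w=70) cum 170  ← median
  x=7 (N4, w=8) cum 178
  x=11 (N2, w=120) cum 298
⇒ x* = 2
y-coordinate, sorted with cumulative weight:
  y=1 (N3, w=70) cum 70
  y=4 (N1, w=100) cum 170  ← median
  y=6 (N2, w=120) cum 290
  y=7 (N4, w=8) cum 298
⇒ y* = 4

(2, 4)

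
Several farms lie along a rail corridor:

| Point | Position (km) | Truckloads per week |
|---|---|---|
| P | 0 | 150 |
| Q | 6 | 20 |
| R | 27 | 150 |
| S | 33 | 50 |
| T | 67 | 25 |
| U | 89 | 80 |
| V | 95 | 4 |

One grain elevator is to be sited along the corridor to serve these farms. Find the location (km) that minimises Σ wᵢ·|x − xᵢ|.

x = 27

For a sum of weighted absolute distances on a line, the optimum is the weighted median (not the mean). Total weight W = 479; half-weight = 239.5.
Sort by position and accumulate weight:
  km 0 (P, w=150) → cum 150
  km 6 (Q, w=20) → cum 170
  km 27 (R, w=150) → cum 320  ≥ 239.5 → median here
  km 33 (S, w=50) → cum 370
  km 67 (T, w=25) → cum 395
  km 89 (U, w=80) → cum 475
  km 95 (V, w=4) → cum 479
Optimal location: km 27.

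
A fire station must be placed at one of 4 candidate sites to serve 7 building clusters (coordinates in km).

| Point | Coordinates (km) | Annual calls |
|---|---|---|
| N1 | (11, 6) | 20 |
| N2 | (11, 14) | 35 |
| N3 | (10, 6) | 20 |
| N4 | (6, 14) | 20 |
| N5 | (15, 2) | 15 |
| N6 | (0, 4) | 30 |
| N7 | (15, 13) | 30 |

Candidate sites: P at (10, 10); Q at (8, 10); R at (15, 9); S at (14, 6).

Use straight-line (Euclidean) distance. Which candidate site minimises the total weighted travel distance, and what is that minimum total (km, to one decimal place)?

P, total 1086.2 km

Total weighted distance at each candidate:
  P (10, 10): total = 1086.2
  Q (8, 10): total = 1141.8
  R (15, 9): total = 1346.0
  S (14, 6): total = 1363.6
Minimum is at P with total 1086.2 km.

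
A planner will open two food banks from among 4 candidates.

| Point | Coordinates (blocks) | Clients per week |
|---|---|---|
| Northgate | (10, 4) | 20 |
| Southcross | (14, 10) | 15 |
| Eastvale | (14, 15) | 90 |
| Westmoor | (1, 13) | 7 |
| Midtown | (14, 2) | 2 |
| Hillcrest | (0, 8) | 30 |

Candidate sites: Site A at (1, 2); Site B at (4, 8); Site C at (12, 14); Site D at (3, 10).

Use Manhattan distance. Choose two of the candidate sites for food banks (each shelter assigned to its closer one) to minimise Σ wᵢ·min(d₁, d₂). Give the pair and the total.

{Site B, Site C}, total 764

Evaluate every pair (each demand assigned to the nearer of the two):
  {Site B, Site C}: total = 764
  {Site C, Site D}: total = 813
  {Site A, Site C}: total = 893
  {Site B, Site D}: total = 1992
  {Site A, Site D}: total = 2036
  {Site A, Site B}: total = 2112
Best pair: {Site B, Site C} with total 764.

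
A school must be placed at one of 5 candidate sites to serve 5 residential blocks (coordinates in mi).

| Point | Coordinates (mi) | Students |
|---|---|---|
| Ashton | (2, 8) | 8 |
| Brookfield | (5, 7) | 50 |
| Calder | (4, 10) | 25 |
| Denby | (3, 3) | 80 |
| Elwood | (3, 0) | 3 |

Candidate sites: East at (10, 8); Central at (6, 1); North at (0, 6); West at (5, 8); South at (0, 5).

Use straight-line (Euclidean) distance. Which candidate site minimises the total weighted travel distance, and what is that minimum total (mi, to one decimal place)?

Total weighted distance at each candidate:
  East (10, 8): total = 1197.1
  Central (6, 1): total = 897.1
  North (0, 6): total = 778.5
  West (5, 8): total = 585.5
  South (0, 5): total = 764.1
Minimum is at West with total 585.5 mi.

West, total 585.5 mi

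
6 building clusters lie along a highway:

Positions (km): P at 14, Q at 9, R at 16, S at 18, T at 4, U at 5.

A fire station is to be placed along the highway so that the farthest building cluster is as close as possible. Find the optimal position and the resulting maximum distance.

location 11, max distance 7

The 1-center on a line is the midpoint of the two extreme points: leftmost at 4, rightmost at 18.
Optimal location = (4 + 18)/2 = 11; maximum distance = (18 − 4)/2 = 7.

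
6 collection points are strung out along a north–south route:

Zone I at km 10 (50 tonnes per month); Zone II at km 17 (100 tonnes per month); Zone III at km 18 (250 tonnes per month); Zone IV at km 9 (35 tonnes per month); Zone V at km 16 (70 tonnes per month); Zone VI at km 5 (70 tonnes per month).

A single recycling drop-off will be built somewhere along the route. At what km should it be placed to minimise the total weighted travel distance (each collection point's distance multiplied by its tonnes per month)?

x = 17

For a sum of weighted absolute distances on a line, the optimum is the weighted median (not the mean). Total weight W = 575; half-weight = 287.5.
Sort by position and accumulate weight:
  km 5 (Zone VI, w=70) → cum 70
  km 9 (Zone IV, w=35) → cum 105
  km 10 (Zone I, w=50) → cum 155
  km 16 (Zone V, w=70) → cum 225
  km 17 (Zone II, w=100) → cum 325  ≥ 287.5 → median here
  km 18 (Zone III, w=250) → cum 575
Optimal location: km 17.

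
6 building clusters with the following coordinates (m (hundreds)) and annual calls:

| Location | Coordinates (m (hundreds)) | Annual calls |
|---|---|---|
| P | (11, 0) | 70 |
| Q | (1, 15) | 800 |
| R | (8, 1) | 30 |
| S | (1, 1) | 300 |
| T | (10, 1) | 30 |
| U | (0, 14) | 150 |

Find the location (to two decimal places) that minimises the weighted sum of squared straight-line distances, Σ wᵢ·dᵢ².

The minimiser of Σwᵢ‖p−pᵢ‖² is the weighted centroid p* = (Σwᵢpᵢ)/(Σwᵢ).
Σwᵢ = 1380.
Σwᵢxᵢ = 70·11 + 800·1 + 30·8 + 300·1 + 30·10 + 150·0 = 2410.
Σwᵢyᵢ = 70·0 + 800·15 + 30·1 + 300·1 + 30·1 + 150·14 = 14460.
x* = 2410/1380 = 1.75, y* = 14460/1380 = 10.48.

(1.75, 10.48)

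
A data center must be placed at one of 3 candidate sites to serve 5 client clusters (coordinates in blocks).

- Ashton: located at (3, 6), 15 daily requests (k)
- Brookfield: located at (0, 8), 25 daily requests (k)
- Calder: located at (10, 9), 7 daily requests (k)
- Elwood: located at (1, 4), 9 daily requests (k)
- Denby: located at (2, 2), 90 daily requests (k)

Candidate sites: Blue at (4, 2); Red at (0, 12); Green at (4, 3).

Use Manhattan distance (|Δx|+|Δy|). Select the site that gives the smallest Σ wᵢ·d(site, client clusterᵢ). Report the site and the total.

Blue, total 641 blocks

Total weighted distance at each candidate:
  Blue (4, 2): total = 641
  Red (0, 12): total = 1487
  Green (4, 3): total = 675
Minimum is at Blue with total 641 blocks.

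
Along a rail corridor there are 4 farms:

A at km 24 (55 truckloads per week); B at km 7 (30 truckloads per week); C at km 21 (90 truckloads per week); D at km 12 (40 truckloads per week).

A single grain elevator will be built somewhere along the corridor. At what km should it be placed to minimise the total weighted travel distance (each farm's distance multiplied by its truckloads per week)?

For a sum of weighted absolute distances on a line, the optimum is the weighted median (not the mean). Total weight W = 215; half-weight = 107.5.
Sort by position and accumulate weight:
  km 7 (B, w=30) → cum 30
  km 12 (D, w=40) → cum 70
  km 21 (C, w=90) → cum 160  ≥ 107.5 → median here
  km 24 (A, w=55) → cum 215
Optimal location: km 21.

x = 21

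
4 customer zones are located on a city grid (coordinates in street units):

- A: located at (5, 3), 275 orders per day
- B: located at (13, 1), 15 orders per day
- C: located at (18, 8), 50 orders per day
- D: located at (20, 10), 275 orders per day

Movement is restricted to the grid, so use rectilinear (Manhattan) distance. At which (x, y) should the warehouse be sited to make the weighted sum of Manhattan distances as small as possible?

(18, 8)

Manhattan distance separates: Σwᵢ(|x−xᵢ|+|y−yᵢ|) = Σwᵢ|x−xᵢ| + Σwᵢ|y−yᵢ|, so x and y are optimised independently as 1-D weighted medians.
Total weight W = 615; half = 307.5.
x-coordinate, sorted with cumulative weight:
  x=5 (A, w=275) cum 275
  x=13 (B, w=15) cum 290
  x=18 (C, w=50) cum 340  ← median
  x=20 (D, w=275) cum 615
⇒ x* = 18
y-coordinate, sorted with cumulative weight:
  y=1 (B, w=15) cum 15
  y=3 (A, w=275) cum 290
  y=8 (C, w=50) cum 340  ← median
  y=10 (D, w=275) cum 615
⇒ y* = 8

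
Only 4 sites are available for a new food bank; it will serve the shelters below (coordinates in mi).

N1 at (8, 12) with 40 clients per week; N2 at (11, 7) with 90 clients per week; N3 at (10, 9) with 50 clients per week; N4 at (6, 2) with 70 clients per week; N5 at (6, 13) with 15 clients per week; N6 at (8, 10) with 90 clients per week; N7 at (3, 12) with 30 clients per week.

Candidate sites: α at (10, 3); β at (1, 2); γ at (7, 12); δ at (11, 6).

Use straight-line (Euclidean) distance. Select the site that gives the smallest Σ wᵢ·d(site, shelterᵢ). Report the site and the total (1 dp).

δ, total 1843.7 mi

Total weighted distance at each candidate:
  α (10, 3): total = 2487.3
  β (1, 2): total = 3858.5
  γ (7, 12): total = 1874.4
  δ (11, 6): total = 1843.7
Minimum is at δ with total 1843.7 mi.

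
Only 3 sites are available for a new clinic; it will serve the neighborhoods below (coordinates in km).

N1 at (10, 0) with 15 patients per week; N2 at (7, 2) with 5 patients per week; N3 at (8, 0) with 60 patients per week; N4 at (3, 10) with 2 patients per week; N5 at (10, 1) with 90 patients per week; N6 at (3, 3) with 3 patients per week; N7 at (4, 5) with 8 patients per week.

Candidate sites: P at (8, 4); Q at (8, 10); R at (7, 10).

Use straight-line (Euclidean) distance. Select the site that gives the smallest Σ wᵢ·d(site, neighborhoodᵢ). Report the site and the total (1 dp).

Total weighted distance at each candidate:
  P (8, 4): total = 706.7
  Q (8, 10): total = 1710.1
  R (7, 10): total = 1732.2
Minimum is at P with total 706.7 km.

P, total 706.7 km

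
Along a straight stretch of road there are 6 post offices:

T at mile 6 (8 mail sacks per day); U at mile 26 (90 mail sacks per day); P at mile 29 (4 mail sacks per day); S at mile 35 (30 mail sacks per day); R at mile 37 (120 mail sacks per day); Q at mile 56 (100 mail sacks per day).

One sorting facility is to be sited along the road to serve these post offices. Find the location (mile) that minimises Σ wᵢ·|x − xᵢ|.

For a sum of weighted absolute distances on a line, the optimum is the weighted median (not the mean). Total weight W = 352; half-weight = 176.
Sort by position and accumulate weight:
  mile 6 (T, w=8) → cum 8
  mile 26 (U, w=90) → cum 98
  mile 29 (P, w=4) → cum 102
  mile 35 (S, w=30) → cum 132
  mile 37 (R, w=120) → cum 252  ≥ 176 → median here
  mile 56 (Q, w=100) → cum 352
Optimal location: mile 37.

x = 37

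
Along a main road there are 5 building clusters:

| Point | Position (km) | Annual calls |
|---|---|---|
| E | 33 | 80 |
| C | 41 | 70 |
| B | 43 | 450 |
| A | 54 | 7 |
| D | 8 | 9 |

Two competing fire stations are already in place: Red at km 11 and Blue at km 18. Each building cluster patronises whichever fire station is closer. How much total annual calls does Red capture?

The indifferent point is the midpoint (11+18)/2 = 14.5; building clusters left of it (closer to Red at 11) go to Red, those right go to Blue.
  D at 8 (w=9) → Red
  E at 33 (w=80) → Blue
  C at 41 (w=70) → Blue
  B at 43 (w=450) → Blue
  A at 54 (w=7) → Blue
Red captures 9; Blue captures 607.

9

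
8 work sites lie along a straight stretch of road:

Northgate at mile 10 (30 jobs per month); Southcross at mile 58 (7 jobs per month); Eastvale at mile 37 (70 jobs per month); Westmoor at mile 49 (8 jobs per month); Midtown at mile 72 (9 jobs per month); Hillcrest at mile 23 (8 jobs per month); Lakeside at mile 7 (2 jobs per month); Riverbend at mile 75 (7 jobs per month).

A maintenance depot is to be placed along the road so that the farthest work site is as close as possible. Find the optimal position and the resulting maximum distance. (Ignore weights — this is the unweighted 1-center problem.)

location 41, max distance 34

The 1-center on a line is the midpoint of the two extreme points: leftmost at 7, rightmost at 75.
Optimal location = (7 + 75)/2 = 41; maximum distance = (75 − 7)/2 = 34.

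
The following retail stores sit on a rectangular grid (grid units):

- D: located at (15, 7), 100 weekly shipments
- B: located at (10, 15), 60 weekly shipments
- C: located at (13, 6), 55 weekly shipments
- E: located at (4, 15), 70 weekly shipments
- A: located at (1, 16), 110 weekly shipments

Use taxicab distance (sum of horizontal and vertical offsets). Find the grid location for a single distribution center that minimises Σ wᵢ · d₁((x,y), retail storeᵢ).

Manhattan distance separates: Σwᵢ(|x−xᵢ|+|y−yᵢ|) = Σwᵢ|x−xᵢ| + Σwᵢ|y−yᵢ|, so x and y are optimised independently as 1-D weighted medians.
Total weight W = 395; half = 197.5.
x-coordinate, sorted with cumulative weight:
  x=1 (A, w=110) cum 110
  x=4 (E, w=70) cum 180
  x=10 (B, w=60) cum 240  ← median
  x=13 (C, w=55) cum 295
  x=15 (D, w=100) cum 395
⇒ x* = 10
y-coordinate, sorted with cumulative weight:
  y=6 (C, w=55) cum 55
  y=7 (D, w=100) cum 155
  y=15 (B, w=60) cum 215  ← median
  y=15 (E, w=70) cum 285
  y=16 (A, w=110) cum 395
⇒ y* = 15

(10, 15)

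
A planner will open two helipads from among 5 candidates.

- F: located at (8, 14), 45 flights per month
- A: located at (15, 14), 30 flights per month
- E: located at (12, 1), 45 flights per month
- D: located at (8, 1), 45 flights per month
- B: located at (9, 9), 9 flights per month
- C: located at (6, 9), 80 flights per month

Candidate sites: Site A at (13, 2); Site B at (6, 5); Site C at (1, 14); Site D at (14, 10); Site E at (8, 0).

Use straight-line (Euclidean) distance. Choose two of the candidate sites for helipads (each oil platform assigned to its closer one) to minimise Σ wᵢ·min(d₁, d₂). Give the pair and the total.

{Site B, Site D}, total 1338.9

Evaluate every pair (each demand assigned to the nearer of the two):
  {Site B, Site D}: total = 1338.9
  {Site D, Site E}: total = 1369.6
  {Site B, Site E}: total = 1392.3
  {Site A, Site B}: total = 1409.7
  {Site A, Site D}: total = 1432.2
  {Site B, Site C}: total = 1587.6
  {Site A, Site C}: total = 1611.3
  {Site C, Site E}: total = 1612.7
  {Site A, Site E}: total = 1868.7
  {Site C, Site D}: total = 1951.9
Best pair: {Site B, Site D} with total 1338.9.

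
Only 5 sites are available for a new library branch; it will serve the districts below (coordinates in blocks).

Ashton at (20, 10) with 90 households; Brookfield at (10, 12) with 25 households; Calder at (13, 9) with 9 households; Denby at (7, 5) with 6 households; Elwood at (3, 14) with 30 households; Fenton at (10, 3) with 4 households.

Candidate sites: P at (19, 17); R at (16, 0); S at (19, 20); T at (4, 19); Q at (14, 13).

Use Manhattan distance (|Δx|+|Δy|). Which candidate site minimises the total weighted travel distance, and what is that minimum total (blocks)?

Q, total 1486 blocks

Total weighted distance at each candidate:
  P (19, 17): total = 2002
  R (16, 0): total = 2748
  S (19, 20): total = 2494
  T (4, 19): total = 3116
  Q (14, 13): total = 1486
Minimum is at Q with total 1486 blocks.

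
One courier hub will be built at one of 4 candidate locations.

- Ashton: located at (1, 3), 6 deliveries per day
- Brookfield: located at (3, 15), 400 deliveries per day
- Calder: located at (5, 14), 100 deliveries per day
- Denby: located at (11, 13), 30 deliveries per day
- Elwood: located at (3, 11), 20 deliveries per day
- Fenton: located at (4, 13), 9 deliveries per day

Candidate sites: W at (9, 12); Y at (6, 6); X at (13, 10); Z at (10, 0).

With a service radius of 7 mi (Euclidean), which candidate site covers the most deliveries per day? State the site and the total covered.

Coverage radius r = 7 mi; a point is covered iff (Δx)²+(Δy)² ≤ 7² = 49.
  W (9, 12): covers {Brookfield, Calder, Denby, Elwood, Fenton} → 559
  Y (6, 6): covers {Ashton, Elwood} → 26
  X (13, 10): covers {Denby} → 30
  Z (10, 0): covers {none} → 0
Maximum coverage at W: 559 deliveries per day.

W, covering 559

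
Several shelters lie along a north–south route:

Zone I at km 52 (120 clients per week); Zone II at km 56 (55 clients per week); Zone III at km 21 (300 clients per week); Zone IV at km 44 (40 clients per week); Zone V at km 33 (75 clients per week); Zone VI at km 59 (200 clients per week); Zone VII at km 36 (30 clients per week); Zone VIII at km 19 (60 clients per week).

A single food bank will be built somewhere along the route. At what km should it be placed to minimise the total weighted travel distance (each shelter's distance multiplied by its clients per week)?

For a sum of weighted absolute distances on a line, the optimum is the weighted median (not the mean). Total weight W = 880; half-weight = 440.
Sort by position and accumulate weight:
  km 19 (Zone VIII, w=60) → cum 60
  km 21 (Zone III, w=300) → cum 360
  km 33 (Zone V, w=75) → cum 435
  km 36 (Zone VII, w=30) → cum 465  ≥ 440 → median here
  km 44 (Zone IV, w=40) → cum 505
  km 52 (Zone I, w=120) → cum 625
  km 56 (Zone II, w=55) → cum 680
  km 59 (Zone VI, w=200) → cum 880
Optimal location: km 36.

x = 36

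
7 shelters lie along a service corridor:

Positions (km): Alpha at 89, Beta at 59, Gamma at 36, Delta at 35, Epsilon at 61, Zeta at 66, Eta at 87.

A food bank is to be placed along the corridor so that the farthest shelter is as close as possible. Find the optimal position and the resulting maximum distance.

location 62, max distance 27

The 1-center on a line is the midpoint of the two extreme points: leftmost at 35, rightmost at 89.
Optimal location = (35 + 89)/2 = 62; maximum distance = (89 − 35)/2 = 27.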